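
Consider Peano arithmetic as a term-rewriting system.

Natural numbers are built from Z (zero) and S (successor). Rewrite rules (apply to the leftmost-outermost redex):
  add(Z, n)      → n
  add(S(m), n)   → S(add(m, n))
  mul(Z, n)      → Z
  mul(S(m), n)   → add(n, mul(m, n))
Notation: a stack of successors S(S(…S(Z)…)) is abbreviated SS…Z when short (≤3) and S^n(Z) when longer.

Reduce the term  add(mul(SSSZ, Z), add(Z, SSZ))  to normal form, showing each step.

  start: add(mul(SSSZ, Z), add(Z, SSZ))
  [1] add(add(Z, mul(SSZ, Z)), add(Z, SSZ))
  [2] add(mul(SSZ, Z), add(Z, SSZ))
  [3] add(add(Z, mul(SZ, Z)), add(Z, SSZ))
  [4] add(mul(SZ, Z), add(Z, SSZ))
  [5] add(add(Z, mul(Z, Z)), add(Z, SSZ))
  [6] add(mul(Z, Z), add(Z, SSZ))
  [7] add(Z, add(Z, SSZ))
  [8] add(Z, SSZ)
  [9] SSZ

Answer: normal form = SSZ  (in 9 steps)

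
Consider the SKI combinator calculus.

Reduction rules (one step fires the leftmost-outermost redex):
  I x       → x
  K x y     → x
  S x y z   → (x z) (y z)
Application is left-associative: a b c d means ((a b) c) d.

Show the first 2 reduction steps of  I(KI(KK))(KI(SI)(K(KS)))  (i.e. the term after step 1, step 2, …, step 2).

Answer: after 2 steps: I(KI(SI)(K(KS)))

Derivation:
  start: I(KI(KK))(KI(SI)(K(KS)))
  step 1: KI(KK)(KI(SI)(K(KS)))
  step 2: I(KI(SI)(K(KS)))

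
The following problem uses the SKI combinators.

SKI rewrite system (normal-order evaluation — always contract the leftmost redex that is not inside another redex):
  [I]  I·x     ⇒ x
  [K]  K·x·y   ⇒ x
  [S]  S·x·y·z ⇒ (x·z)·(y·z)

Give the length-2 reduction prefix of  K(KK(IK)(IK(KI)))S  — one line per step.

  start: K(KK(IK)(IK(KI)))S
  →1  KK(IK)(IK(KI))
  →2  K(IK(KI))

Answer: after 2 steps: K(IK(KI))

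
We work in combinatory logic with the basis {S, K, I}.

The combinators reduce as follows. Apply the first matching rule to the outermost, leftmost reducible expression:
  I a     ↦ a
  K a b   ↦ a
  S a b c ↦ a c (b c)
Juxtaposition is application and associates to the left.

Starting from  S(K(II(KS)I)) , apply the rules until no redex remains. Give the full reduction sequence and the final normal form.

  start: S(K(II(KS)I))
  step 1: S(K(I(KS)I))
  step 2: S(K(KSI))
  step 3: S(KS)

Answer: normal form = S(KS)  (in 3 steps)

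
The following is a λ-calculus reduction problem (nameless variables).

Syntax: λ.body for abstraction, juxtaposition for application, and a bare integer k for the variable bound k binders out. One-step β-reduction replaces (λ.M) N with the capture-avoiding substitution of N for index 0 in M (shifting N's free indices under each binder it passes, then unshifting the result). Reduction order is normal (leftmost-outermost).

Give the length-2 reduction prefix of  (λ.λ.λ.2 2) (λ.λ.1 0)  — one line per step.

  start: (λ.λ.λ.2 2) (λ.λ.1 0)
  [1] λ.λ.(λ.λ.1 0) (λ.λ.1 0)
  [2] λ.λ.λ.(λ.λ.1 0) 0

Answer: after 2 steps: λ.λ.λ.(λ.λ.1 0) 0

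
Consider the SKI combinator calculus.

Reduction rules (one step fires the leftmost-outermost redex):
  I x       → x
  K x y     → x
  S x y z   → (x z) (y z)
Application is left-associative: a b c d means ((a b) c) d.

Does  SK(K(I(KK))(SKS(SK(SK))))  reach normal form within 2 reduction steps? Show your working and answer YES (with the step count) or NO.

Answer: YES — reaches normal form SK(KK) in 2 ≤ 2 steps

Working:
  start: SK(K(I(KK))(SKS(SK(SK))))
  step 1: SK(I(KK))
  step 2: SK(KK)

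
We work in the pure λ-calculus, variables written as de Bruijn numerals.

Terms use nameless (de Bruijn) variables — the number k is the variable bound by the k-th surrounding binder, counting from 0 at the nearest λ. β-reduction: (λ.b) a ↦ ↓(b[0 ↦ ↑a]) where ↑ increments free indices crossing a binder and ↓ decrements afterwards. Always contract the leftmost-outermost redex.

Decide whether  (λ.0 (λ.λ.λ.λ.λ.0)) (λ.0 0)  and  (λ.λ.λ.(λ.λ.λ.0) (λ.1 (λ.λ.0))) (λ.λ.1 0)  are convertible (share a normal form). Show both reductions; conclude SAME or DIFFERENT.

Term A:
  start: (λ.0 (λ.λ.λ.λ.λ.0)) (λ.0 0)
  [1] (λ.0 0) (λ.λ.λ.λ.λ.0)
  [2] (λ.λ.λ.λ.λ.0) (λ.λ.λ.λ.λ.0)
  [3] λ.λ.λ.λ.0

Term B:
  start: (λ.λ.λ.(λ.λ.λ.0) (λ.1 (λ.λ.0))) (λ.λ.1 0)
  [1] λ.λ.(λ.λ.λ.0) (λ.1 (λ.λ.0))
  [2] λ.λ.λ.λ.0

Answer: SAME — A ⇓ λ.λ.λ.λ.0, B ⇓ λ.λ.λ.λ.0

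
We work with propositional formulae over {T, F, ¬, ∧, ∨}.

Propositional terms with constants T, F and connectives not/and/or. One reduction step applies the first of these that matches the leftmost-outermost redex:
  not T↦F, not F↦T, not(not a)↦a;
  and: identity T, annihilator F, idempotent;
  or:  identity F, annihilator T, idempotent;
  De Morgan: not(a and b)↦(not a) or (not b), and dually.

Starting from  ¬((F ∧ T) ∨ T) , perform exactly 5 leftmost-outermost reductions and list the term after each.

Answer: after 5 steps: ¬T

Working:
  start: ¬((F ∧ T) ∨ T)
  step 1: ¬(F ∧ T) ∧ ¬T
  step 2: (¬F ∨ ¬T) ∧ ¬T
  step 3: (T ∨ ¬T) ∧ ¬T
  step 4: T ∧ ¬T
  step 5: ¬T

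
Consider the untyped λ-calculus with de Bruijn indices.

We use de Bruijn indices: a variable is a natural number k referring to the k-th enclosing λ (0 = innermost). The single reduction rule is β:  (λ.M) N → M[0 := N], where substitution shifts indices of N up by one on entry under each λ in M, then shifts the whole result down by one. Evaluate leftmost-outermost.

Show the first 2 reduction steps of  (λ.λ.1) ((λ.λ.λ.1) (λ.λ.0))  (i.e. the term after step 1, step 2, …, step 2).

Answer: after 2 steps: λ.λ.λ.1

Reduction:
  start: (λ.λ.1) ((λ.λ.λ.1) (λ.λ.0))
  step 1: λ.(λ.λ.λ.1) (λ.λ.0)
  step 2: λ.λ.λ.1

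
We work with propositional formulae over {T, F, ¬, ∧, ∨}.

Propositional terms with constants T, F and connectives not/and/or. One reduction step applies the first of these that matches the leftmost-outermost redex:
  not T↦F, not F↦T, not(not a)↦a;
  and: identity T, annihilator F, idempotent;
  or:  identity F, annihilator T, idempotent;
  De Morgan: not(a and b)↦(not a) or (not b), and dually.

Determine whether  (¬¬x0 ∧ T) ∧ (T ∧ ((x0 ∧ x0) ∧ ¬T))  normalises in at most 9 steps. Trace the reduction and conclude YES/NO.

  start: (¬¬x0 ∧ T) ∧ (T ∧ ((x0 ∧ x0) ∧ ¬T))
  →1  ¬¬x0 ∧ (T ∧ ((x0 ∧ x0) ∧ ¬T))
  →2  x0 ∧ (T ∧ ((x0 ∧ x0) ∧ ¬T))
  →3  x0 ∧ ((x0 ∧ x0) ∧ ¬T)
  →4  x0 ∧ (x0 ∧ ¬T)
  →5  x0 ∧ (x0 ∧ F)
  →6  x0 ∧ F
  →7  F

Answer: YES — reaches normal form F in 7 ≤ 9 steps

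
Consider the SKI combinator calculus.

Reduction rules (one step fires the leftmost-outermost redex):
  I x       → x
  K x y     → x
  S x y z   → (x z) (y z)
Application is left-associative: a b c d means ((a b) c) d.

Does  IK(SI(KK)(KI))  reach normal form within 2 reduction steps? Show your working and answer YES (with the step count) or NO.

  start: IK(SI(KK)(KI))
  →1  K(SI(KK)(KI))
  →2  K(I(KI)(KK(KI)))

Answer: NO — after 2 steps the term is K(I(KI)(KK(KI))), not yet normal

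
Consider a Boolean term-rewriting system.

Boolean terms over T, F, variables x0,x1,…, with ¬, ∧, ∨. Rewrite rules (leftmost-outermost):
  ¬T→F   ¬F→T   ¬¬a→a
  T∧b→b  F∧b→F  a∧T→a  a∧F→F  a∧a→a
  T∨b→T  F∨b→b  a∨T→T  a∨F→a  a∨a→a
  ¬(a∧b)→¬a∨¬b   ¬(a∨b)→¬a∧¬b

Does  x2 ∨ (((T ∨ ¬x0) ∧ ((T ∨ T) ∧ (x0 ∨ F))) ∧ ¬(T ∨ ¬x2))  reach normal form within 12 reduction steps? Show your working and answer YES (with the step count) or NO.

Answer: YES — reaches normal form x2 in 10 ≤ 12 steps

Derivation:
  start: x2 ∨ (((T ∨ ¬x0) ∧ ((T ∨ T) ∧ (x0 ∨ F))) ∧ ¬(T ∨ ¬x2))
  [1] x2 ∨ ((T ∧ ((T ∨ T) ∧ (x0 ∨ F))) ∧ ¬(T ∨ ¬x2))
  [2] x2 ∨ (((T ∨ T) ∧ (x0 ∨ F)) ∧ ¬(T ∨ ¬x2))
  [3] x2 ∨ ((T ∧ (x0 ∨ F)) ∧ ¬(T ∨ ¬x2))
  [4] x2 ∨ ((x0 ∨ F) ∧ ¬(T ∨ ¬x2))
  [5] x2 ∨ (x0 ∧ ¬(T ∨ ¬x2))
  [6] x2 ∨ (x0 ∧ (¬T ∧ ¬¬x2))
  [7] x2 ∨ (x0 ∧ (F ∧ ¬¬x2))
  [8] x2 ∨ (x0 ∧ F)
  [9] x2 ∨ F
  [10] x2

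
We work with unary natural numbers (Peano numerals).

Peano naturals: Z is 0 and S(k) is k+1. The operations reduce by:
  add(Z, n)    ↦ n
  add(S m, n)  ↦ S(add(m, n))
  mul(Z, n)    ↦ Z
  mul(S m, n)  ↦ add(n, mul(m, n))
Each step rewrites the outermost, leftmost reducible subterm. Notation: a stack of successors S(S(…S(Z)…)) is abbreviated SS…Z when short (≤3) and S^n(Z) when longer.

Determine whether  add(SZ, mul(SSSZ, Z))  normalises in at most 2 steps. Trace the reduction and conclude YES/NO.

Answer: NO — after 2 steps the term is S(mul(SSSZ, Z)), not yet normal

Derivation:
  start: add(SZ, mul(SSSZ, Z))
  step 1: S(add(Z, mul(SSSZ, Z)))
  step 2: S(mul(SSSZ, Z))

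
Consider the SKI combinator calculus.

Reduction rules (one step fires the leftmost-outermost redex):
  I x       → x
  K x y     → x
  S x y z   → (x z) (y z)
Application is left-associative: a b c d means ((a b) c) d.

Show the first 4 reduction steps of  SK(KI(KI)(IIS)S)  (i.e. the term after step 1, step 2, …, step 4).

Answer: after 4 steps: SK(SS)

Reduction:
  start: SK(KI(KI)(IIS)S)
  step 1: SK(I(IIS)S)
  step 2: SK(IISS)
  step 3: SK(ISS)
  step 4: SK(SS)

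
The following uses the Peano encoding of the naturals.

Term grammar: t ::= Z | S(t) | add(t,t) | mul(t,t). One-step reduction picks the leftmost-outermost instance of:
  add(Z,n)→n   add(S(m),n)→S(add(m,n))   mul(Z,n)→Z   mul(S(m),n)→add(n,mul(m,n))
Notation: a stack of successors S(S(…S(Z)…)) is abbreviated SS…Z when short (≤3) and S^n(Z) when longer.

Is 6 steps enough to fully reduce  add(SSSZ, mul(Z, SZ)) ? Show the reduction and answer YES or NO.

  start: add(SSSZ, mul(Z, SZ))
  →1  S(add(SSZ, mul(Z, SZ)))
  →2  S(S(add(SZ, mul(Z, SZ))))
  →3  S(S(S(add(Z, mul(Z, SZ)))))
  →4  S(S(S(mul(Z, SZ))))
  →5  SSSZ

Answer: YES — reaches normal form SSSZ in 5 ≤ 6 steps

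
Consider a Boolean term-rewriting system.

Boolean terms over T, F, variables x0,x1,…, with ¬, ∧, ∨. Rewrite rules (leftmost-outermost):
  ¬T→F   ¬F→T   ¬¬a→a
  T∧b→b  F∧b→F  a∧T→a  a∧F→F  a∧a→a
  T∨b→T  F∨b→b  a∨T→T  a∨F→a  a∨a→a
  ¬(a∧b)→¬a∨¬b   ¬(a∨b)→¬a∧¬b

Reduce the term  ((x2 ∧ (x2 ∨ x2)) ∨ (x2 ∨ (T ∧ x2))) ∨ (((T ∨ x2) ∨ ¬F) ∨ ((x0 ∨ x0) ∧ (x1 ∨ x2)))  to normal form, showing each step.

Answer: normal form = T  (in 9 steps)

Working:
  start: ((x2 ∧ (x2 ∨ x2)) ∨ (x2 ∨ (T ∧ x2))) ∨ (((T ∨ x2) ∨ ¬F) ∨ ((x0 ∨ x0) ∧ (x1 ∨ x2)))
  →1  ((x2 ∧ x2) ∨ (x2 ∨ (T ∧ x2))) ∨ (((T ∨ x2) ∨ ¬F) ∨ ((x0 ∨ x0) ∧ (x1 ∨ x2)))
  →2  (x2 ∨ (x2 ∨ (T ∧ x2))) ∨ (((T ∨ x2) ∨ ¬F) ∨ ((x0 ∨ x0) ∧ (x1 ∨ x2)))
  →3  (x2 ∨ (x2 ∨ x2)) ∨ (((T ∨ x2) ∨ ¬F) ∨ ((x0 ∨ x0) ∧ (x1 ∨ x2)))
  →4  (x2 ∨ x2) ∨ (((T ∨ x2) ∨ ¬F) ∨ ((x0 ∨ x0) ∧ (x1 ∨ x2)))
  →5  x2 ∨ (((T ∨ x2) ∨ ¬F) ∨ ((x0 ∨ x0) ∧ (x1 ∨ x2)))
  →6  x2 ∨ ((T ∨ ¬F) ∨ ((x0 ∨ x0) ∧ (x1 ∨ x2)))
  →7  x2 ∨ (T ∨ ((x0 ∨ x0) ∧ (x1 ∨ x2)))
  →8  x2 ∨ T
  →9  T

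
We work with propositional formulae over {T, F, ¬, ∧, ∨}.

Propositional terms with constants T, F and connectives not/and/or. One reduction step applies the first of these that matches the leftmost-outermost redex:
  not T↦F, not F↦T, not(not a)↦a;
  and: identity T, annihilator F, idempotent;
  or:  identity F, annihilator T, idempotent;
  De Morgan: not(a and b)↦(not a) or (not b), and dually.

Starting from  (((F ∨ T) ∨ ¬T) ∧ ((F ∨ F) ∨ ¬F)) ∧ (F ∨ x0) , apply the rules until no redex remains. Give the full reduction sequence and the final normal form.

  start: (((F ∨ T) ∨ ¬T) ∧ ((F ∨ F) ∨ ¬F)) ∧ (F ∨ x0)
  →1  ((T ∨ ¬T) ∧ ((F ∨ F) ∨ ¬F)) ∧ (F ∨ x0)
  →2  (T ∧ ((F ∨ F) ∨ ¬F)) ∧ (F ∨ x0)
  →3  ((F ∨ F) ∨ ¬F) ∧ (F ∨ x0)
  →4  (F ∨ ¬F) ∧ (F ∨ x0)
  →5  ¬F ∧ (F ∨ x0)
  →6  T ∧ (F ∨ x0)
  →7  F ∨ x0
  →8  x0

Answer: normal form = x0  (in 8 steps)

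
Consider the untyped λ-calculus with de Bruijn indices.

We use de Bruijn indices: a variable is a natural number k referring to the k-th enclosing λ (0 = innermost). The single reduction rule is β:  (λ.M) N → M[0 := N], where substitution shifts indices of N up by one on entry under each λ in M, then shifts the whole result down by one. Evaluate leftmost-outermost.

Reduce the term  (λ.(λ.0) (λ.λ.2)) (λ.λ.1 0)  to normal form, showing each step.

  start: (λ.(λ.0) (λ.λ.2)) (λ.λ.1 0)
  step 1: (λ.0) (λ.λ.λ.λ.1 0)
  step 2: λ.λ.λ.λ.1 0

Answer: normal form = λ.λ.λ.λ.1 0  (in 2 steps)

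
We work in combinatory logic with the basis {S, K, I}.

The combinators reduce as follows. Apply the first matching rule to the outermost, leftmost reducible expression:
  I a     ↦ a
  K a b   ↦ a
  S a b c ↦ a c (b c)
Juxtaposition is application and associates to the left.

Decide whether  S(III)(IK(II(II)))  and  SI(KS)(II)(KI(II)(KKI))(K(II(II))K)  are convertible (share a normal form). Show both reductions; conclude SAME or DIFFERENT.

Term A:
  start: S(III)(IK(II(II)))
  [1] S(II)(IK(II(II)))
  [2] SI(IK(II(II)))
  [3] SI(K(II(II)))
  [4] SI(K(I(II)))
  [5] SI(K(II))
  [6] SI(KI)

Term B:
  start: SI(KS)(II)(KI(II)(KKI))(K(II(II))K)
  [1] I(II)(KS(II))(KI(II)(KKI))(K(II(II))K)
  [2] II(KS(II))(KI(II)(KKI))(K(II(II))K)
  [3] I(KS(II))(KI(II)(KKI))(K(II(II))K)
  [4] KS(II)(KI(II)(KKI))(K(II(II))K)
  [5] S(KI(II)(KKI))(K(II(II))K)
  [6] S(I(KKI))(K(II(II))K)
  [7] S(KKI)(K(II(II))K)
  [8] SK(K(II(II))K)
  [9] SK(II(II))
  [10] SK(I(II))
  [11] SK(II)
  [12] SKI

Answer: DIFFERENT — A ⇓ SI(KI), B ⇓ SKI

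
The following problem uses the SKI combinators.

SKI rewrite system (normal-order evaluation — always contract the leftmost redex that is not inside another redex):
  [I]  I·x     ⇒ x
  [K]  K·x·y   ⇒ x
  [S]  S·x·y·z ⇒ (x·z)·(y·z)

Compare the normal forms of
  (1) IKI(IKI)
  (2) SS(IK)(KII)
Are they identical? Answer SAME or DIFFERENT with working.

Term A:
  start: IKI(IKI)
  [1] KI(IKI)
  [2] I

Term B:
  start: SS(IK)(KII)
  [1] S(KII)(IK(KII))
  [2] SI(IK(KII))
  [3] SI(K(KII))
  [4] SI(KI)

Answer: DIFFERENT — A ⇓ I, B ⇓ SI(KI)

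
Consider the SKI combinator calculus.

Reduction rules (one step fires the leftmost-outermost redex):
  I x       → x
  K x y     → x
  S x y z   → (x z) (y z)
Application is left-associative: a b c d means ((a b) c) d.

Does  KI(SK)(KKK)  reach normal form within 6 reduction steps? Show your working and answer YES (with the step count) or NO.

  start: KI(SK)(KKK)
  →1  I(KKK)
  →2  KKK
  →3  K

Answer: YES — reaches normal form K in 3 ≤ 6 steps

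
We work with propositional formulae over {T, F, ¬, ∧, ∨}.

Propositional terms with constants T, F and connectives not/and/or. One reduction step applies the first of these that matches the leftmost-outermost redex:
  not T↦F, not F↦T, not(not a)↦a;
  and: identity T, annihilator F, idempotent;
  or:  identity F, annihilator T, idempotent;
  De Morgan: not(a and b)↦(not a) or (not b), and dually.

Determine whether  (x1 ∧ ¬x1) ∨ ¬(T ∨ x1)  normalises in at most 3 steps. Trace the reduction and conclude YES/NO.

Answer: NO — after 3 steps the term is (x1 ∧ ¬x1) ∨ F, not yet normal

Derivation:
  start: (x1 ∧ ¬x1) ∨ ¬(T ∨ x1)
  →1  (x1 ∧ ¬x1) ∨ (¬T ∧ ¬x1)
  →2  (x1 ∧ ¬x1) ∨ (F ∧ ¬x1)
  →3  (x1 ∧ ¬x1) ∨ F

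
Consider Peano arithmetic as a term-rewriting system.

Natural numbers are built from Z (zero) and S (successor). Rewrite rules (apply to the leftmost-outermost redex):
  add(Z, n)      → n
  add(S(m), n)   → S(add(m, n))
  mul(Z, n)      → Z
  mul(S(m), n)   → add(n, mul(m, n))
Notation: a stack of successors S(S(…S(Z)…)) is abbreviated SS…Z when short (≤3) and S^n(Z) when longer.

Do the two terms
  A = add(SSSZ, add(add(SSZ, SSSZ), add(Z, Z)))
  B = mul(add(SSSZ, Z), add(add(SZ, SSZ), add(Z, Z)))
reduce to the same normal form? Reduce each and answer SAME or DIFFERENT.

Term A:
  start: add(SSSZ, add(add(SSZ, SSSZ), add(Z, Z)))
  [1] S(add(SSZ, add(add(SSZ, SSSZ), add(Z, Z))))
  [2] S(S(add(SZ, add(add(SSZ, SSSZ), add(Z, Z)))))
  [3] S(S(S(add(Z, add(add(SSZ, SSSZ), add(Z, Z))))))
  [4] S(S(S(add(add(SSZ, SSSZ), add(Z, Z)))))
  [5] S(S(S(add(S(add(SZ, SSSZ)), add(Z, Z)))))
  [6] S(S(S(S(add(add(SZ, SSSZ), add(Z, Z))))))
  [7] S(S(S(S(add(S(add(Z, SSSZ)), add(Z, Z))))))
  [8] S(S(S(S(S(add(add(Z, SSSZ), add(Z, Z)))))))
  [9] S(S(S(S(S(add(SSSZ, add(Z, Z)))))))
  [10] S(S(S(S(S(S(add(SSZ, add(Z, Z))))))))
  [11] S(S(S(S(S(S(S(add(SZ, add(Z, Z)))))))))
  [12] S(S(S(S(S(S(S(S(add(Z, add(Z, Z))))))))))
  [13] S(S(S(S(S(S(S(S(add(Z, Z)))))))))
  [14] S^8(Z)

Term B:
  start: mul(add(SSSZ, Z), add(add(SZ, SSZ), add(Z, Z)))
  [1] mul(S(add(SSZ, Z)), add(add(SZ, SSZ), add(Z, Z)))
  [2] add(add(add(SZ, SSZ), add(Z, Z)), mul(add(SSZ, Z), add(add(SZ, SSZ), add(Z, Z))))
  [3] add(add(S(add(Z, SSZ)), add(Z, Z)), mul(add(SSZ, Z), add(add(SZ, SSZ), add(Z, Z))))
  [4] add(S(add(add(Z, SSZ), add(Z, Z))), mul(add(SSZ, Z), add(add(SZ, SSZ), add(Z, Z))))
  [5] S(add(add(add(Z, SSZ), add(Z, Z)), mul(add(SSZ, Z), add(add(SZ, SSZ), add(Z, Z)))))
  [6] S(add(add(SSZ, add(Z, Z)), mul(add(SSZ, Z), add(add(SZ, SSZ), add(Z, Z)))))
  [7] S(add(S(add(SZ, add(Z, Z))), mul(add(SSZ, Z), add(add(SZ, SSZ), add(Z, Z)))))
  [8] S(S(add(add(SZ, add(Z, Z)), mul(add(SSZ, Z), add(add(SZ, SSZ), add(Z, Z))))))
  [9] S(S(add(S(add(Z, add(Z, Z))), mul(add(SSZ, Z), add(add(SZ, SSZ), add(Z, Z))))))
  [10] S(S(S(add(add(Z, add(Z, Z)), mul(add(SSZ, Z), add(add(SZ, SSZ), add(Z, Z)))))))
  [11] S(S(S(add(add(Z, Z), mul(add(SSZ, Z), add(add(SZ, SSZ), add(Z, Z)))))))
  [12] S(S(S(add(Z, mul(add(SSZ, Z), add(add(SZ, SSZ), add(Z, Z)))))))
  [13] S(S(S(mul(add(SSZ, Z), add(add(SZ, SSZ), add(Z, Z))))))
  [14] S(S(S(mul(S(add(SZ, Z)), add(add(SZ, SSZ), add(Z, Z))))))
  [15] S(S(S(add(add(add(SZ, SSZ), add(Z, Z)), mul(add(SZ, Z), add(add(SZ, SSZ), add(Z, Z)))))))
  [16] S(S(S(add(add(S(add(Z, SSZ)), add(Z, Z)), mul(add(SZ, Z), add(add(SZ, SSZ), add(Z, Z)))))))
  [17] S(S(S(add(S(add(add(Z, SSZ), add(Z, Z))), mul(add(SZ, Z), add(add(SZ, SSZ), add(Z, Z)))))))
  [18] S(S(S(S(add(add(add(Z, SSZ), add(Z, Z)), mul(add(SZ, Z), add(add(SZ, SSZ), add(Z, Z))))))))
  [19] S(S(S(S(add(add(SSZ, add(Z, Z)), mul(add(SZ, Z), add(add(SZ, SSZ), add(Z, Z))))))))
  [20] S(S(S(S(add(S(add(SZ, add(Z, Z))), mul(add(SZ, Z), add(add(SZ, SSZ), add(Z, Z))))))))
  [21] S(S(S(S(S(add(add(SZ, add(Z, Z)), mul(add(SZ, Z), add(add(SZ, SSZ), add(Z, Z)))))))))
  [22] S(S(S(S(S(add(S(add(Z, add(Z, Z))), mul(add(SZ, Z), add(add(SZ, SSZ), add(Z, Z)))))))))
  [23] S(S(S(S(S(S(add(add(Z, add(Z, Z)), mul(add(SZ, Z), add(add(SZ, SSZ), add(Z, Z))))))))))
  [24] S(S(S(S(S(S(add(add(Z, Z), mul(add(SZ, Z), add(add(SZ, SSZ), add(Z, Z))))))))))
  [25] S(S(S(S(S(S(add(Z, mul(add(SZ, Z), add(add(SZ, SSZ), add(Z, Z))))))))))
  [26] S(S(S(S(S(S(mul(add(SZ, Z), add(add(SZ, SSZ), add(Z, Z)))))))))
  [27] S(S(S(S(S(S(mul(S(add(Z, Z)), add(add(SZ, SSZ), add(Z, Z)))))))))
  [28] S(S(S(S(S(S(add(add(add(SZ, SSZ), add(Z, Z)), mul(add(Z, Z), add(add(SZ, SSZ), add(Z, Z))))))))))
  [29] S(S(S(S(S(S(add(add(S(add(Z, SSZ)), add(Z, Z)), mul(add(Z, Z), add(add(SZ, SSZ), add(Z, Z))))))))))
  [30] S(S(S(S(S(S(add(S(add(add(Z, SSZ), add(Z, Z))), mul(add(Z, Z), add(add(SZ, SSZ), add(Z, Z))))))))))
  [31] S(S(S(S(S(S(S(add(add(add(Z, SSZ), add(Z, Z)), mul(add(Z, Z), add(add(SZ, SSZ), add(Z, Z)))))))))))
  [32] S(S(S(S(S(S(S(add(add(SSZ, add(Z, Z)), mul(add(Z, Z), add(add(SZ, SSZ), add(Z, Z)))))))))))
  [33] S(S(S(S(S(S(S(add(S(add(SZ, add(Z, Z))), mul(add(Z, Z), add(add(SZ, SSZ), add(Z, Z)))))))))))
  [34] S(S(S(S(S(S(S(S(add(add(SZ, add(Z, Z)), mul(add(Z, Z), add(add(SZ, SSZ), add(Z, Z))))))))))))
  [35] S(S(S(S(S(S(S(S(add(S(add(Z, add(Z, Z))), mul(add(Z, Z), add(add(SZ, SSZ), add(Z, Z))))))))))))
  [36] S(S(S(S(S(S(S(S(S(add(add(Z, add(Z, Z)), mul(add(Z, Z), add(add(SZ, SSZ), add(Z, Z)))))))))))))
  [37] S(S(S(S(S(S(S(S(S(add(add(Z, Z), mul(add(Z, Z), add(add(SZ, SSZ), add(Z, Z)))))))))))))
  [38] S(S(S(S(S(S(S(S(S(add(Z, mul(add(Z, Z), add(add(SZ, SSZ), add(Z, Z)))))))))))))
  [39] S(S(S(S(S(S(S(S(S(mul(add(Z, Z), add(add(SZ, SSZ), add(Z, Z))))))))))))
  [40] S(S(S(S(S(S(S(S(S(mul(Z, add(add(SZ, SSZ), add(Z, Z))))))))))))
  [41] S^9(Z)

Answer: DIFFERENT — A ⇓ S^8(Z), B ⇓ S^9(Z)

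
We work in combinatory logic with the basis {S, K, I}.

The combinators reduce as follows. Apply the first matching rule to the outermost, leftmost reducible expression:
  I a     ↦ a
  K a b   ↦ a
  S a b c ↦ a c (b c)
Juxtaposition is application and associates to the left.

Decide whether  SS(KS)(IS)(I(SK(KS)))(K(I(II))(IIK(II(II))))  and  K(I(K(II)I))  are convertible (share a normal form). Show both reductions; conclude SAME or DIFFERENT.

Term A:
  start: SS(KS)(IS)(I(SK(KS)))(K(I(II))(IIK(II(II))))
  step 1: S(IS)(KS(IS))(I(SK(KS)))(K(I(II))(IIK(II(II))))
  step 2: IS(I(SK(KS)))(KS(IS)(I(SK(KS))))(K(I(II))(IIK(II(II))))
  step 3: S(I(SK(KS)))(KS(IS)(I(SK(KS))))(K(I(II))(IIK(II(II))))
  step 4: I(SK(KS))(K(I(II))(IIK(II(II))))(KS(IS)(I(SK(KS)))(K(I(II))(IIK(II(II)))))
  step 5: SK(KS)(K(I(II))(IIK(II(II))))(KS(IS)(I(SK(KS)))(K(I(II))(IIK(II(II)))))
  step 6: K(K(I(II))(IIK(II(II))))(KS(K(I(II))(IIK(II(II)))))(KS(IS)(I(SK(KS)))(K(I(II))(IIK(II(II)))))
  step 7: K(I(II))(IIK(II(II)))(KS(IS)(I(SK(KS)))(K(I(II))(IIK(II(II)))))
  step 8: I(II)(KS(IS)(I(SK(KS)))(K(I(II))(IIK(II(II)))))
  step 9: II(KS(IS)(I(SK(KS)))(K(I(II))(IIK(II(II)))))
  step 10: I(KS(IS)(I(SK(KS)))(K(I(II))(IIK(II(II)))))
  step 11: KS(IS)(I(SK(KS)))(K(I(II))(IIK(II(II))))
  step 12: S(I(SK(KS)))(K(I(II))(IIK(II(II))))
  step 13: S(SK(KS))(K(I(II))(IIK(II(II))))
  step 14: S(SK(KS))(I(II))
  step 15: S(SK(KS))(II)
  step 16: S(SK(KS))I

Term B:
  start: K(I(K(II)I))
  step 1: K(K(II)I)
  step 2: K(II)
  step 3: KI

Answer: DIFFERENT — A ⇓ S(SK(KS))I, B ⇓ KI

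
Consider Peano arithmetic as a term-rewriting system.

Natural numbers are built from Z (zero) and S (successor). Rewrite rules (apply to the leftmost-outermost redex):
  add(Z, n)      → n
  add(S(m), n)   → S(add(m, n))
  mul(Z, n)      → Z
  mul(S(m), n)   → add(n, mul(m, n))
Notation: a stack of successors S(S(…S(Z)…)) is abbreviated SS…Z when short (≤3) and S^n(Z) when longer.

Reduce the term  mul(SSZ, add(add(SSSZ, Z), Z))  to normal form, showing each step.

  start: mul(SSZ, add(add(SSSZ, Z), Z))
  step 1: add(add(add(SSSZ, Z), Z), mul(SZ, add(add(SSSZ, Z), Z)))
  step 2: add(add(S(add(SSZ, Z)), Z), mul(SZ, add(add(SSSZ, Z), Z)))
  step 3: add(S(add(add(SSZ, Z), Z)), mul(SZ, add(add(SSSZ, Z), Z)))
  step 4: S(add(add(add(SSZ, Z), Z), mul(SZ, add(add(SSSZ, Z), Z))))
  step 5: S(add(add(S(add(SZ, Z)), Z), mul(SZ, add(add(SSSZ, Z), Z))))
  step 6: S(add(S(add(add(SZ, Z), Z)), mul(SZ, add(add(SSSZ, Z), Z))))
  step 7: S(S(add(add(add(SZ, Z), Z), mul(SZ, add(add(SSSZ, Z), Z)))))
  step 8: S(S(add(add(S(add(Z, Z)), Z), mul(SZ, add(add(SSSZ, Z), Z)))))
  step 9: S(S(add(S(add(add(Z, Z), Z)), mul(SZ, add(add(SSSZ, Z), Z)))))
  step 10: S(S(S(add(add(add(Z, Z), Z), mul(SZ, add(add(SSSZ, Z), Z))))))
  step 11: S(S(S(add(add(Z, Z), mul(SZ, add(add(SSSZ, Z), Z))))))
  step 12: S(S(S(add(Z, mul(SZ, add(add(SSSZ, Z), Z))))))
  step 13: S(S(S(mul(SZ, add(add(SSSZ, Z), Z)))))
  step 14: S(S(S(add(add(add(SSSZ, Z), Z), mul(Z, add(add(SSSZ, Z), Z))))))
  step 15: S(S(S(add(add(S(add(SSZ, Z)), Z), mul(Z, add(add(SSSZ, Z), Z))))))
  step 16: S(S(S(add(S(add(add(SSZ, Z), Z)), mul(Z, add(add(SSSZ, Z), Z))))))
  step 17: S(S(S(S(add(add(add(SSZ, Z), Z), mul(Z, add(add(SSSZ, Z), Z)))))))
  step 18: S(S(S(S(add(add(S(add(SZ, Z)), Z), mul(Z, add(add(SSSZ, Z), Z)))))))
  step 19: S(S(S(S(add(S(add(add(SZ, Z), Z)), mul(Z, add(add(SSSZ, Z), Z)))))))
  step 20: S(S(S(S(S(add(add(add(SZ, Z), Z), mul(Z, add(add(SSSZ, Z), Z))))))))
  step 21: S(S(S(S(S(add(add(S(add(Z, Z)), Z), mul(Z, add(add(SSSZ, Z), Z))))))))
  step 22: S(S(S(S(S(add(S(add(add(Z, Z), Z)), mul(Z, add(add(SSSZ, Z), Z))))))))
  step 23: S(S(S(S(S(S(add(add(add(Z, Z), Z), mul(Z, add(add(SSSZ, Z), Z)))))))))
  step 24: S(S(S(S(S(S(add(add(Z, Z), mul(Z, add(add(SSSZ, Z), Z)))))))))
  step 25: S(S(S(S(S(S(add(Z, mul(Z, add(add(SSSZ, Z), Z)))))))))
  step 26: S(S(S(S(S(S(mul(Z, add(add(SSSZ, Z), Z))))))))
  step 27: S^6(Z)

Answer: normal form = S^6(Z)  (in 27 steps)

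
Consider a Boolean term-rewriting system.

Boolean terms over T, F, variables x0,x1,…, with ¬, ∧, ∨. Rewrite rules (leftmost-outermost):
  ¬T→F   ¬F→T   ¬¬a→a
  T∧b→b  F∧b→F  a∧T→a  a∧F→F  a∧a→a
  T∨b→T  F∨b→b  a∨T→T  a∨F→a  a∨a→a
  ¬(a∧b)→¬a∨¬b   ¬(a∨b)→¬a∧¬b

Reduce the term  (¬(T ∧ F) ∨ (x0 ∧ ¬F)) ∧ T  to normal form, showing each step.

  start: (¬(T ∧ F) ∨ (x0 ∧ ¬F)) ∧ T
  [1] ¬(T ∧ F) ∨ (x0 ∧ ¬F)
  [2] (¬T ∨ ¬F) ∨ (x0 ∧ ¬F)
  [3] (F ∨ ¬F) ∨ (x0 ∧ ¬F)
  [4] ¬F ∨ (x0 ∧ ¬F)
  [5] T ∨ (x0 ∧ ¬F)
  [6] T

Answer: normal form = T  (in 6 steps)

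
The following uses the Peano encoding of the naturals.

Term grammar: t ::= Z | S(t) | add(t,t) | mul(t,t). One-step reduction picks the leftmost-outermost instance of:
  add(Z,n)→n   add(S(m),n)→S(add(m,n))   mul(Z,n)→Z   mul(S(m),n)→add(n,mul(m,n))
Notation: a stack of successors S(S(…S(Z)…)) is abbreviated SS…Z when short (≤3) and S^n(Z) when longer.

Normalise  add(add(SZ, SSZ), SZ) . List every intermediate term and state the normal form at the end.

  start: add(add(SZ, SSZ), SZ)
  step 1: add(S(add(Z, SSZ)), SZ)
  step 2: S(add(add(Z, SSZ), SZ))
  step 3: S(add(SSZ, SZ))
  step 4: S(S(add(SZ, SZ)))
  step 5: S(S(S(add(Z, SZ))))
  step 6: S^4(Z)

Answer: normal form = S^4(Z)  (in 6 steps)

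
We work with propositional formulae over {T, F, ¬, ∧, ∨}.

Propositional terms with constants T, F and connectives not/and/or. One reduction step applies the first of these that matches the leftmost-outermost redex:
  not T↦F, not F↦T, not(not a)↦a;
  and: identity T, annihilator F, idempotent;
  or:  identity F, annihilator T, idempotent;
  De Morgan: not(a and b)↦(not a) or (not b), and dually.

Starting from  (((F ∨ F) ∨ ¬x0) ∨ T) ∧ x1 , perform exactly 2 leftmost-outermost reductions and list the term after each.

  start: (((F ∨ F) ∨ ¬x0) ∨ T) ∧ x1
  [1] T ∧ x1
  [2] x1

Answer: after 2 steps: x1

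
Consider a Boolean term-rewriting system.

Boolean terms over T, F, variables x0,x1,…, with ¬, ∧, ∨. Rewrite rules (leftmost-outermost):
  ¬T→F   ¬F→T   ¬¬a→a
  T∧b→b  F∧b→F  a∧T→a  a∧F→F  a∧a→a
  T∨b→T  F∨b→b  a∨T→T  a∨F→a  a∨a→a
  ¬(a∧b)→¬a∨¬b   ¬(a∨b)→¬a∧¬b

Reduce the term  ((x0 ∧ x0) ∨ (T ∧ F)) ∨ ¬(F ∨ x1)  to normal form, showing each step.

Answer: normal form = x0 ∨ ¬x1  (in 6 steps)

Working:
  start: ((x0 ∧ x0) ∨ (T ∧ F)) ∨ ¬(F ∨ x1)
  →1  (x0 ∨ (T ∧ F)) ∨ ¬(F ∨ x1)
  →2  (x0 ∨ F) ∨ ¬(F ∨ x1)
  →3  x0 ∨ ¬(F ∨ x1)
  →4  x0 ∨ (¬F ∧ ¬x1)
  →5  x0 ∨ (T ∧ ¬x1)
  →6  x0 ∨ ¬x1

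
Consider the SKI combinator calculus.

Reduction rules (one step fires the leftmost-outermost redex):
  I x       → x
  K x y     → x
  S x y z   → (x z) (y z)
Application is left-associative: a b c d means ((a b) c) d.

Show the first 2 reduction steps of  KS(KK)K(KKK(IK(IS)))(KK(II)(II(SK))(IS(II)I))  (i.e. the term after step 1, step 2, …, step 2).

  start: KS(KK)K(KKK(IK(IS)))(KK(II)(II(SK))(IS(II)I))
  →1  SK(KKK(IK(IS)))(KK(II)(II(SK))(IS(II)I))
  →2  K(KK(II)(II(SK))(IS(II)I))(KKK(IK(IS))(KK(II)(II(SK))(IS(II)I)))

Answer: after 2 steps: K(KK(II)(II(SK))(IS(II)I))(KKK(IK(IS))(KK(II)(II(SK))(IS(II)I)))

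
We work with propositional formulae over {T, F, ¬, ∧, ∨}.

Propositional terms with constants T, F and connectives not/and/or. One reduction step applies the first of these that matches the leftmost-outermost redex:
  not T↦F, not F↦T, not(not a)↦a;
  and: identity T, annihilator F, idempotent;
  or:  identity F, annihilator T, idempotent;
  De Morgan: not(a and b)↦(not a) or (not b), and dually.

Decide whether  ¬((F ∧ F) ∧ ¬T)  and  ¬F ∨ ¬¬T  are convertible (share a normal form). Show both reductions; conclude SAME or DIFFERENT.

Term A:
  start: ¬((F ∧ F) ∧ ¬T)
  step 1: ¬(F ∧ F) ∨ ¬¬T
  step 2: (¬F ∨ ¬F) ∨ ¬¬T
  step 3: ¬F ∨ ¬¬T
  step 4: T ∨ ¬¬T
  step 5: T

Term B:
  start: ¬F ∨ ¬¬T
  step 1: T ∨ ¬¬T
  step 2: T

Answer: SAME — A ⇓ T, B ⇓ T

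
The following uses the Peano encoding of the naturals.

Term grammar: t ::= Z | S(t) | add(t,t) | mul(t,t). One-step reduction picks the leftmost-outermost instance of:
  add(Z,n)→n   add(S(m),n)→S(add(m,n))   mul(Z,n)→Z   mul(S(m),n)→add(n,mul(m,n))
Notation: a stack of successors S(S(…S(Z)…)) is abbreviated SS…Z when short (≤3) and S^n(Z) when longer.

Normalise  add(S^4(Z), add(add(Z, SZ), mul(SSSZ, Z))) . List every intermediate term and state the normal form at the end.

Answer: normal form = S^5(Z)  (in 15 steps)

Derivation:
  start: add(S^4(Z), add(add(Z, SZ), mul(SSSZ, Z)))
  step 1: S(add(SSSZ, add(add(Z, SZ), mul(SSSZ, Z))))
  step 2: S(S(add(SSZ, add(add(Z, SZ), mul(SSSZ, Z)))))
  step 3: S(S(S(add(SZ, add(add(Z, SZ), mul(SSSZ, Z))))))
  step 4: S(S(S(S(add(Z, add(add(Z, SZ), mul(SSSZ, Z)))))))
  step 5: S(S(S(S(add(add(Z, SZ), mul(SSSZ, Z))))))
  step 6: S(S(S(S(add(SZ, mul(SSSZ, Z))))))
  step 7: S(S(S(S(S(add(Z, mul(SSSZ, Z)))))))
  step 8: S(S(S(S(S(mul(SSSZ, Z))))))
  step 9: S(S(S(S(S(add(Z, mul(SSZ, Z)))))))
  step 10: S(S(S(S(S(mul(SSZ, Z))))))
  step 11: S(S(S(S(S(add(Z, mul(SZ, Z)))))))
  step 12: S(S(S(S(S(mul(SZ, Z))))))
  step 13: S(S(S(S(S(add(Z, mul(Z, Z)))))))
  step 14: S(S(S(S(S(mul(Z, Z))))))
  step 15: S^5(Z)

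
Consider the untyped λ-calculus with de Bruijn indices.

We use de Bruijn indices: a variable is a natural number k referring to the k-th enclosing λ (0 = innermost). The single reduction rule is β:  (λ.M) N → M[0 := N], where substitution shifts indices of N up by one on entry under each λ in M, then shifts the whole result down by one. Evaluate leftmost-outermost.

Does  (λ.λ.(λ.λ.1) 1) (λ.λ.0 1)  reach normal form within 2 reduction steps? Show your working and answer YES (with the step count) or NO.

Answer: YES — reaches normal form λ.λ.λ.λ.0 1 in 2 ≤ 2 steps

Working:
  start: (λ.λ.(λ.λ.1) 1) (λ.λ.0 1)
  [1] λ.(λ.λ.1) (λ.λ.0 1)
  [2] λ.λ.λ.λ.0 1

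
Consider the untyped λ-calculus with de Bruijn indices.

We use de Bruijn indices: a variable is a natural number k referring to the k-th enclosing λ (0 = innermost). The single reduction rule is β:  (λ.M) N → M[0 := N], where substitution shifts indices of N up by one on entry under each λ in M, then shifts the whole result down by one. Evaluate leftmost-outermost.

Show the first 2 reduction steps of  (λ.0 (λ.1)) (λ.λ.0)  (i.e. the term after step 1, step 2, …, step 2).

  start: (λ.0 (λ.1)) (λ.λ.0)
  →1  (λ.λ.0) (λ.λ.λ.0)
  →2  λ.0

Answer: after 2 steps: λ.0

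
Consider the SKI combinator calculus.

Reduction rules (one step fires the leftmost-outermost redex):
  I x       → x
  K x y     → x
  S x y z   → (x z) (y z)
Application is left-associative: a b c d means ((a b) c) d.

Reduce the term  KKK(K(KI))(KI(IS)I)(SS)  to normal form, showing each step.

Answer: normal form = KI  (in 3 steps)

Working:
  start: KKK(K(KI))(KI(IS)I)(SS)
  →1  K(K(KI))(KI(IS)I)(SS)
  →2  K(KI)(SS)
  →3  KI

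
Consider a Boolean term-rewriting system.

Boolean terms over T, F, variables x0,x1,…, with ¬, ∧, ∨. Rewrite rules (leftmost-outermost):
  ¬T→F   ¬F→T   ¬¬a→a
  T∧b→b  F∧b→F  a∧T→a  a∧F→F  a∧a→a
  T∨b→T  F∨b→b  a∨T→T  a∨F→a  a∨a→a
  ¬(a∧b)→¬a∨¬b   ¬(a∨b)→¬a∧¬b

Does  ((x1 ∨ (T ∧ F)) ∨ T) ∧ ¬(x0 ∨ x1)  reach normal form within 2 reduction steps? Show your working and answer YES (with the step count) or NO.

Answer: NO — after 2 steps the term is ¬(x0 ∨ x1), not yet normal

Derivation:
  start: ((x1 ∨ (T ∧ F)) ∨ T) ∧ ¬(x0 ∨ x1)
  [1] T ∧ ¬(x0 ∨ x1)
  [2] ¬(x0 ∨ x1)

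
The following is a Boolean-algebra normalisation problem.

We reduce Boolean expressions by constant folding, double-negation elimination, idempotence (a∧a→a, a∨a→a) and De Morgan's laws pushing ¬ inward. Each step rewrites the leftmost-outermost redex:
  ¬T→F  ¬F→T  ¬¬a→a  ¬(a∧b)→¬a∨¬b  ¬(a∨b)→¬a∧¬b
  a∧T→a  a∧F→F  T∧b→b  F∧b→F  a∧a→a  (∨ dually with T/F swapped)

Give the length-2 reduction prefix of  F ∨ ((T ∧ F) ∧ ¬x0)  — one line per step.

Answer: after 2 steps: F ∧ ¬x0

Derivation:
  start: F ∨ ((T ∧ F) ∧ ¬x0)
  [1] (T ∧ F) ∧ ¬x0
  [2] F ∧ ¬x0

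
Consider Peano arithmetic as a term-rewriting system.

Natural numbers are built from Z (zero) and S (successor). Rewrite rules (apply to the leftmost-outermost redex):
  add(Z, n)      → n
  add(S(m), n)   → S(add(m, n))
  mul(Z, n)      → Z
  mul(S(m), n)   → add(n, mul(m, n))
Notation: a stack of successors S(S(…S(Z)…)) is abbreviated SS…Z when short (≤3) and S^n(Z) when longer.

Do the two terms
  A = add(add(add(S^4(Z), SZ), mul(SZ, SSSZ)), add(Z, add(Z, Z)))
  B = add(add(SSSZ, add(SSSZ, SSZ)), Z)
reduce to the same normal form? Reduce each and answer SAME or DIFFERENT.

Term A:
  start: add(add(add(S^4(Z), SZ), mul(SZ, SSSZ)), add(Z, add(Z, Z)))
  [1] add(add(S(add(SSSZ, SZ)), mul(SZ, SSSZ)), add(Z, add(Z, Z)))
  [2] add(S(add(add(SSSZ, SZ), mul(SZ, SSSZ))), add(Z, add(Z, Z)))
  [3] S(add(add(add(SSSZ, SZ), mul(SZ, SSSZ)), add(Z, add(Z, Z))))
  [4] S(add(add(S(add(SSZ, SZ)), mul(SZ, SSSZ)), add(Z, add(Z, Z))))
  [5] S(add(S(add(add(SSZ, SZ), mul(SZ, SSSZ))), add(Z, add(Z, Z))))
  [6] S(S(add(add(add(SSZ, SZ), mul(SZ, SSSZ)), add(Z, add(Z, Z)))))
  [7] S(S(add(add(S(add(SZ, SZ)), mul(SZ, SSSZ)), add(Z, add(Z, Z)))))
  [8] S(S(add(S(add(add(SZ, SZ), mul(SZ, SSSZ))), add(Z, add(Z, Z)))))
  [9] S(S(S(add(add(add(SZ, SZ), mul(SZ, SSSZ)), add(Z, add(Z, Z))))))
  [10] S(S(S(add(add(S(add(Z, SZ)), mul(SZ, SSSZ)), add(Z, add(Z, Z))))))
  [11] S(S(S(add(S(add(add(Z, SZ), mul(SZ, SSSZ))), add(Z, add(Z, Z))))))
  [12] S(S(S(S(add(add(add(Z, SZ), mul(SZ, SSSZ)), add(Z, add(Z, Z)))))))
  [13] S(S(S(S(add(add(SZ, mul(SZ, SSSZ)), add(Z, add(Z, Z)))))))
  [14] S(S(S(S(add(S(add(Z, mul(SZ, SSSZ))), add(Z, add(Z, Z)))))))
  [15] S(S(S(S(S(add(add(Z, mul(SZ, SSSZ)), add(Z, add(Z, Z))))))))
  [16] S(S(S(S(S(add(mul(SZ, SSSZ), add(Z, add(Z, Z))))))))
  [17] S(S(S(S(S(add(add(SSSZ, mul(Z, SSSZ)), add(Z, add(Z, Z))))))))
  [18] S(S(S(S(S(add(S(add(SSZ, mul(Z, SSSZ))), add(Z, add(Z, Z))))))))
  [19] S(S(S(S(S(S(add(add(SSZ, mul(Z, SSSZ)), add(Z, add(Z, Z)))))))))
  [20] S(S(S(S(S(S(add(S(add(SZ, mul(Z, SSSZ))), add(Z, add(Z, Z)))))))))
  [21] S(S(S(S(S(S(S(add(add(SZ, mul(Z, SSSZ)), add(Z, add(Z, Z))))))))))
  [22] S(S(S(S(S(S(S(add(S(add(Z, mul(Z, SSSZ))), add(Z, add(Z, Z))))))))))
  [23] S(S(S(S(S(S(S(S(add(add(Z, mul(Z, SSSZ)), add(Z, add(Z, Z)))))))))))
  [24] S(S(S(S(S(S(S(S(add(mul(Z, SSSZ), add(Z, add(Z, Z)))))))))))
  [25] S(S(S(S(S(S(S(S(add(Z, add(Z, add(Z, Z)))))))))))
  [26] S(S(S(S(S(S(S(S(add(Z, add(Z, Z))))))))))
  [27] S(S(S(S(S(S(S(S(add(Z, Z)))))))))
  [28] S^8(Z)

Term B:
  start: add(add(SSSZ, add(SSSZ, SSZ)), Z)
  [1] add(S(add(SSZ, add(SSSZ, SSZ))), Z)
  [2] S(add(add(SSZ, add(SSSZ, SSZ)), Z))
  [3] S(add(S(add(SZ, add(SSSZ, SSZ))), Z))
  [4] S(S(add(add(SZ, add(SSSZ, SSZ)), Z)))
  [5] S(S(add(S(add(Z, add(SSSZ, SSZ))), Z)))
  [6] S(S(S(add(add(Z, add(SSSZ, SSZ)), Z))))
  [7] S(S(S(add(add(SSSZ, SSZ), Z))))
  [8] S(S(S(add(S(add(SSZ, SSZ)), Z))))
  [9] S(S(S(S(add(add(SSZ, SSZ), Z)))))
  [10] S(S(S(S(add(S(add(SZ, SSZ)), Z)))))
  [11] S(S(S(S(S(add(add(SZ, SSZ), Z))))))
  [12] S(S(S(S(S(add(S(add(Z, SSZ)), Z))))))
  [13] S(S(S(S(S(S(add(add(Z, SSZ), Z)))))))
  [14] S(S(S(S(S(S(add(SSZ, Z)))))))
  [15] S(S(S(S(S(S(S(add(SZ, Z))))))))
  [16] S(S(S(S(S(S(S(S(add(Z, Z)))))))))
  [17] S^8(Z)

Answer: SAME — A ⇓ S^8(Z), B ⇓ S^8(Z)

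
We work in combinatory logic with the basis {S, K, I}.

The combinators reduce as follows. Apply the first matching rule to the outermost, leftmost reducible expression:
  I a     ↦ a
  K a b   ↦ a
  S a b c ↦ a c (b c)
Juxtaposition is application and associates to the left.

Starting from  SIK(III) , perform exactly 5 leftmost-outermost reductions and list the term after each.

Answer: after 5 steps: K(III)

Reduction:
  start: SIK(III)
  →1  I(III)(K(III))
  →2  III(K(III))
  →3  II(K(III))
  →4  I(K(III))
  →5  K(III)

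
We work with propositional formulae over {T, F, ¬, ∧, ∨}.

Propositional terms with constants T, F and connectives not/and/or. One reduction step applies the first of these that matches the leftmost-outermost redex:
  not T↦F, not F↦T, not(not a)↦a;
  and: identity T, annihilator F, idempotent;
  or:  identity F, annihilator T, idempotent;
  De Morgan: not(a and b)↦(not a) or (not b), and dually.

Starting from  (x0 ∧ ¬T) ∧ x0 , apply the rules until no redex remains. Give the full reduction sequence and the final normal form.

Answer: normal form = F  (in 3 steps)

Reduction:
  start: (x0 ∧ ¬T) ∧ x0
  step 1: (x0 ∧ F) ∧ x0
  step 2: F ∧ x0
  step 3: F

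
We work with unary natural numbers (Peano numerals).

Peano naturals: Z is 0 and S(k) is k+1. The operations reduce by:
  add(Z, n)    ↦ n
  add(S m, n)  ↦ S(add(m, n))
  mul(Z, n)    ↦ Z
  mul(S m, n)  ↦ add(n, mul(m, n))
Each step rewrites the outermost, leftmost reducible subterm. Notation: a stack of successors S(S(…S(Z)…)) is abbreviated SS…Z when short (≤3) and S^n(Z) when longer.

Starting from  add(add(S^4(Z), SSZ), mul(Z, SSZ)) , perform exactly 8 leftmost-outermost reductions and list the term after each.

Answer: after 8 steps: S(S(S(S(add(add(Z, SSZ), mul(Z, SSZ))))))

Reduction:
  start: add(add(S^4(Z), SSZ), mul(Z, SSZ))
  [1] add(S(add(SSSZ, SSZ)), mul(Z, SSZ))
  [2] S(add(add(SSSZ, SSZ), mul(Z, SSZ)))
  [3] S(add(S(add(SSZ, SSZ)), mul(Z, SSZ)))
  [4] S(S(add(add(SSZ, SSZ), mul(Z, SSZ))))
  [5] S(S(add(S(add(SZ, SSZ)), mul(Z, SSZ))))
  [6] S(S(S(add(add(SZ, SSZ), mul(Z, SSZ)))))
  [7] S(S(S(add(S(add(Z, SSZ)), mul(Z, SSZ)))))
  [8] S(S(S(S(add(add(Z, SSZ), mul(Z, SSZ))))))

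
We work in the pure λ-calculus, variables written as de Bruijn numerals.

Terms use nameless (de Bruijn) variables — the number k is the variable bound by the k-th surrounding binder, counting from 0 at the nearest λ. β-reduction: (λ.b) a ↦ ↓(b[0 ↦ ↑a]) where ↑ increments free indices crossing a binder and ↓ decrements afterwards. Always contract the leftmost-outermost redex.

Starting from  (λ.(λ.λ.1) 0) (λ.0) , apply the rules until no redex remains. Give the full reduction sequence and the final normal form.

Answer: normal form = λ.λ.0  (in 2 steps)

Working:
  start: (λ.(λ.λ.1) 0) (λ.0)
  step 1: (λ.λ.1) (λ.0)
  step 2: λ.λ.0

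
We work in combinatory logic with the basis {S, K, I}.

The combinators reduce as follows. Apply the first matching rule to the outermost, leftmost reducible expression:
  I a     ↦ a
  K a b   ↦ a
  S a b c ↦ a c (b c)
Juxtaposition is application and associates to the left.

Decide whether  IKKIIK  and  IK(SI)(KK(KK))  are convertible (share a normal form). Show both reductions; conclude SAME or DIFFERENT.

Answer: DIFFERENT — A ⇓ I, B ⇓ SI

Reduction:
Term A:
  start: IKKIIK
  [1] KKIIK
  [2] KIK
  [3] I

Term B:
  start: IK(SI)(KK(KK))
  [1] K(SI)(KK(KK))
  [2] SI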